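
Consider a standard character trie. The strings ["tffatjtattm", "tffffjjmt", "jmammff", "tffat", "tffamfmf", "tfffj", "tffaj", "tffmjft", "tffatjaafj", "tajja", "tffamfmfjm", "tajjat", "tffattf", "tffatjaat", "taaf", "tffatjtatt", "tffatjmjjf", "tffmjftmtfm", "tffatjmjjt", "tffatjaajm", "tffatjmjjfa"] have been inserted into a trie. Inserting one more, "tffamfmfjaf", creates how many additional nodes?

Walking "tffamfmfjaf" from the root, the first 9 characters ("tffamfmfj") follow existing edges; "a" is the first miss.
Each of the 2 remaining characters creates one node.

2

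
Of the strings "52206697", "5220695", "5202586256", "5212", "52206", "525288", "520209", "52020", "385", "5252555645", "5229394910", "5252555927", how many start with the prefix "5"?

11

Walk to "5"; the words in its subtree are exactly those with that prefix.
Matches: "52020", "520209", "5202586256", "5212", "52206", "52206697", "5220695", "5229394910", "5252555645", "5252555927", "525288"
Count: 11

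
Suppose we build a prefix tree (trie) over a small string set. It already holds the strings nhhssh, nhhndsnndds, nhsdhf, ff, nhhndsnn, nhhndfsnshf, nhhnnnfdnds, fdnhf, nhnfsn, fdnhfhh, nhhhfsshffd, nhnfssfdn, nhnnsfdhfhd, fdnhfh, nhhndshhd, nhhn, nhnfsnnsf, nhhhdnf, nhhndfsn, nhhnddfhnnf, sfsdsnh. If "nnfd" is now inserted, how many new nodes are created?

Walking "nnfd" from the root, the first 1 characters ("n") follow existing edges; "n" is the first miss.
New nodes needed: |"nnfd"| − 1 = 4 − 1 = 3.

3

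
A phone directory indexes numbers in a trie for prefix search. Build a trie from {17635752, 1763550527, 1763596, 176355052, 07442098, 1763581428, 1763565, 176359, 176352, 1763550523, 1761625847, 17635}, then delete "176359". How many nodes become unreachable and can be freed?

0

After clearing the end-marker at "176359", prune upward until reaching a node still needed by another word.
Every node on "176359" is still needed (e.g. by "1763596"), so nothing is freed.
Nodes removed: 0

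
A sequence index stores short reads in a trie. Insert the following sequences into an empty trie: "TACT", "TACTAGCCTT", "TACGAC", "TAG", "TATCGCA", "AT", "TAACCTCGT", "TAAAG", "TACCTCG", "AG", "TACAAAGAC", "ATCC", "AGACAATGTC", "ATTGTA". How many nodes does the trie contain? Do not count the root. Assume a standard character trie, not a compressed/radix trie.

Insert word by word; a character creates a node only if that edge doesn't already exist:
  "TACT" → 4 new (T, A, C, T)
  "TACTAGCCTT" → prefix "TACT" already present; 6 new (A, G, C, C, T, T)
  "TACGAC" → prefix "TAC" already present; 3 new (G, A, C)
  "TAG" → prefix "TA" already present; 1 new (G)
  "TATCGCA" → prefix "TA" already present; 5 new (T, C, G, C, A)
  "AT" → 2 new (A, T)
  "TAACCTCGT" → prefix "TA" already present; 7 new (A, C, C, T, C, G, T)
  "TAAAG" → prefix "TAA" already present; 2 new (A, G)
  "TACCTCG" → prefix "TAC" already present; 4 new (C, T, C, G)
  "AG" → prefix "A" already present; 1 new (G)
  "TACAAAGAC" → prefix "TAC" already present; 6 new (A, A, A, G, A, C)
  "ATCC" → prefix "AT" already present; 2 new (C, C)
  "AGACAATGTC" → prefix "AG" already present; 8 new (A, C, A, A, T, G, T, C)
  "ATTGTA" → prefix "AT" already present; 4 new (T, G, T, A)
Total nodes = 4 + 6 + 3 + 1 + 5 + 2 + 7 + 2 + 4 + 1 + 6 + 2 + 8 + 4 = 55

55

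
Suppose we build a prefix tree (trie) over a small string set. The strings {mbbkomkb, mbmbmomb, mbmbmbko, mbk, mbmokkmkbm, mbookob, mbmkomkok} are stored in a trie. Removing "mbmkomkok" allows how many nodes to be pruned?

6

A node on "mbmkomkok"'s path can go only if nothing else ends at it or branches off below it.
The suffix "komkok" (6 nodes) is used only by "mbmkomkok"; the node for "mbm" still has the child "b", so pruning stops there.
Nodes removed: 6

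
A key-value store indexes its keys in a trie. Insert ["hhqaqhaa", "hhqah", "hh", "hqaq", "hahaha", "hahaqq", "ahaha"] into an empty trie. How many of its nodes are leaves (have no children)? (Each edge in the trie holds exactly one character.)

6

A leaf is a node with no children — equivalently, the end of a word that is not a proper prefix of any other stored word.
Those words: "ahaha", "hahaha", "hahaqq", "hhqah", "hhqaqhaa", "hqaq"
Leaf count: 6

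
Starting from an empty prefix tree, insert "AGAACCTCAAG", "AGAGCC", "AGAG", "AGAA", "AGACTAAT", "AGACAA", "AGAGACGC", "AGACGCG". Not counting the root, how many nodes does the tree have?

28

Count nodes per top-level branch (shared prefixes stored once):
  'A'-branch (AGAA, AGAACCTCAAG, AGACAA, AGACGCG, AGACTAAT, AGAG, AGAGACGC, AGAGCC): 28 nodes
Sum: 28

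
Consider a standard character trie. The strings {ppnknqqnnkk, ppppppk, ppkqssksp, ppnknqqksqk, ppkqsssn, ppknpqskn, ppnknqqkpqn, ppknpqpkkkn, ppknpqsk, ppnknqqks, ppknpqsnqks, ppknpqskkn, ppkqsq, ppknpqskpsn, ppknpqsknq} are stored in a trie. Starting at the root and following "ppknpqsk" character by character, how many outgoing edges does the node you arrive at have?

The children of the "ppknpqsk" node are the distinct next characters among strings starting with "ppknpqsk".
Characters that immediately follow "ppknpqsk" among the stored strings: {k, n, p}.
That node has 3 child edges.

3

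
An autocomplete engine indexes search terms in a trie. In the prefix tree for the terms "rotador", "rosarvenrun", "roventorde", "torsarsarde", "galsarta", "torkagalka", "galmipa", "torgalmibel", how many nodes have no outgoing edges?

Leaves are exactly the stored words that no other stored word extends.
Those words: "galmipa", "galsarta", "rosarvenrun", "rotador", "roventorde", "torgalmibel", "torkagalka", "torsarsarde"
Leaf count: 8

8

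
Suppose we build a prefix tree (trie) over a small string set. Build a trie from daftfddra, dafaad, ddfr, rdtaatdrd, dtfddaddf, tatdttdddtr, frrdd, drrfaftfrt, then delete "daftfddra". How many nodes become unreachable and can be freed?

A node on "daftfddra"'s path can go only if nothing else ends at it or branches off below it.
The suffix "tfddra" (6 nodes) is used only by "daftfddra"; the node for "daf" still has the child "a", so pruning stops there.
Nodes removed: 6

6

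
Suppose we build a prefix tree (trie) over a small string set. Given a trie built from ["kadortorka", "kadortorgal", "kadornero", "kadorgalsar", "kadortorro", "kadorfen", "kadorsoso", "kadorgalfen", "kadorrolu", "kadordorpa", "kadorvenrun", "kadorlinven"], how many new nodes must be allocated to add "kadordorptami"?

The longest prefix of "kadordorptami" already in the trie is "kadordorp" (length 9).
Each of the 4 remaining characters creates one node.

4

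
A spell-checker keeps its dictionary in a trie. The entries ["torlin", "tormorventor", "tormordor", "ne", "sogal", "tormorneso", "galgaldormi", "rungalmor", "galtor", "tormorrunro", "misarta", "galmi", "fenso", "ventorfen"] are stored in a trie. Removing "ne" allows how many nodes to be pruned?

2

After clearing the end-marker at "ne", prune upward until reaching a node still needed by another word.
No other word shares any prefix with "ne", so all 2 of its nodes go.
Nodes removed: 2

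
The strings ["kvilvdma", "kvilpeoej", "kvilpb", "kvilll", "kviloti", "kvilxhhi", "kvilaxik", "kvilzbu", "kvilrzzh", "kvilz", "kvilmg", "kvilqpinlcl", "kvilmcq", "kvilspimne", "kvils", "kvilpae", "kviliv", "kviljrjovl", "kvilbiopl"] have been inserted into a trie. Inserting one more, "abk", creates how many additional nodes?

3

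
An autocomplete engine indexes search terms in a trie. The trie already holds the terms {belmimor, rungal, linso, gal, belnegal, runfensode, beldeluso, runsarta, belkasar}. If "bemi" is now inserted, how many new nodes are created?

The longest prefix of "bemi" already in the trie is "be" (length 2).
New nodes needed: |"bemi"| − 2 = 4 − 2 = 2.

2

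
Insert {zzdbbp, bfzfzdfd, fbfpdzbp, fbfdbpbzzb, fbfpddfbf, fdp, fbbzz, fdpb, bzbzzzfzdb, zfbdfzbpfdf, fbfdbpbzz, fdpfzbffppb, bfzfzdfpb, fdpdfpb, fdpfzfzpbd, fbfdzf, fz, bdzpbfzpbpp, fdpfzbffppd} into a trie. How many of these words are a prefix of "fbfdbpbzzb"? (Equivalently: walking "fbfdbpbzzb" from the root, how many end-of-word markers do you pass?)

2

Traverse "fbfdbpbzzb" character by character; count nodes along the way that are marked as word ends.
Prefixes of the query that are stored words: "fbfdbpbzz", "fbfdbpbzzb"
Count: 2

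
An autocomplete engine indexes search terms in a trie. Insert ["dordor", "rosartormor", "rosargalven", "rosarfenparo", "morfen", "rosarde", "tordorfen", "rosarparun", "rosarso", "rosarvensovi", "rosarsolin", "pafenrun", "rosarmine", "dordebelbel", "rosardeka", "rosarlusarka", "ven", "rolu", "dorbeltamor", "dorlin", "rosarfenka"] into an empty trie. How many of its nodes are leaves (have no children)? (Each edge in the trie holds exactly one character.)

Leaves are exactly the stored words that no other stored word extends.
Those words: "dorbeltamor", "dordebelbel", "dordor", "dorlin", "morfen", "pafenrun", "rolu", "rosardeka", "rosarfenka", "rosarfenparo", "rosargalven", "rosarlusarka", "rosarmine", "rosarparun", "rosarsolin", "rosartormor", "rosarvensovi", "tordorfen", "ven"
Leaf count: 19

19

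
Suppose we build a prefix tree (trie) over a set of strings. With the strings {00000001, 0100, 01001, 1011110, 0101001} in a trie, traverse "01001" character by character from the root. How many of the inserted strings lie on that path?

2

Traverse "01001" character by character; count nodes along the way that are marked as word ends.
Prefixes of the query that are stored words: "0100", "01001"
Count: 2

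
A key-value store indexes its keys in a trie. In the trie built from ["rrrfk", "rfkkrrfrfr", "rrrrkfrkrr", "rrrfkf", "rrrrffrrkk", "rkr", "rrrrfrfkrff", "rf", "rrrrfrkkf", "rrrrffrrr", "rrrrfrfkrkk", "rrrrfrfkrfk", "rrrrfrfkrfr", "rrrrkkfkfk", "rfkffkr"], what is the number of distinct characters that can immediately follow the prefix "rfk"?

2

The children of the "rfk" node are the distinct next characters among strings starting with "rfk".
Characters that immediately follow "rfk" among the stored strings: {f, k}.
That node has 2 child edges.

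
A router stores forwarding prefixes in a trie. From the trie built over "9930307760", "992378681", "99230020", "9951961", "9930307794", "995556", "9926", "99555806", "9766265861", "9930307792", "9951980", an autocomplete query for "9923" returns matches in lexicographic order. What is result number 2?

992378681

Words with prefix "9923", in lexicographic order: "99230020", "992378681"
Position 2: 992378681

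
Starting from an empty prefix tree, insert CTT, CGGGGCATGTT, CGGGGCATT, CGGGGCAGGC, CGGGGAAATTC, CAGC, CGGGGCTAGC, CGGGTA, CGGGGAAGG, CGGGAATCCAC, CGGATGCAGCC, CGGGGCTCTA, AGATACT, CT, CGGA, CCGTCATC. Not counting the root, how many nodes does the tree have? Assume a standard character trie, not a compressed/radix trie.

66

For each word, the new-node count is its length minus the longest prefix already in the trie:
  "CTT" → 3 new (C, T, T)
  "CGGGGCATGTT" → prefix "C" already present; 10 new (G, G, G, G, C, A, T, G, T, T)
  "CGGGGCATT" → prefix "CGGGGCAT" already present; 1 new (T)
  "CGGGGCAGGC" → prefix "CGGGGCA" already present; 3 new (G, G, C)
  "CGGGGAAATTC" → prefix "CGGGG" already present; 6 new (A, A, A, T, T, C)
  "CAGC" → prefix "C" already present; 3 new (A, G, C)
  "CGGGGCTAGC" → prefix "CGGGGC" already present; 4 new (T, A, G, C)
  "CGGGTA" → prefix "CGGG" already present; 2 new (T, A)
  "CGGGGAAGG" → prefix "CGGGGAA" already present; 2 new (G, G)
  "CGGGAATCCAC" → prefix "CGGG" already present; 7 new (A, A, T, C, C, A, C)
  "CGGATGCAGCC" → prefix "CGG" already present; 8 new (A, T, G, C, A, G, C, C)
  "CGGGGCTCTA" → prefix "CGGGGCT" already present; 3 new (C, T, A)
  "AGATACT" → 7 new (A, G, A, T, A, C, T)
  "CT" → prefix "CT" already present; 0 new (none)
  "CGGA" → prefix "CGGA" already present; 0 new (none)
  "CCGTCATC" → prefix "C" already present; 7 new (C, G, T, C, A, T, C)
Total nodes = 3 + 10 + 1 + 3 + 6 + 3 + 4 + 2 + 2 + 7 + 8 + 3 + 7 + 0 + 0 + 7 = 66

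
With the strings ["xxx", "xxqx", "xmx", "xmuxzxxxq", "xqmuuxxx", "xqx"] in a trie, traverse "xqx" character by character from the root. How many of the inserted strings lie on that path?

Check each prefix of "xqx" against the stored set — each match is an end-marker on the path.
Prefixes of the query that are stored words: "xqx"
Count: 1

1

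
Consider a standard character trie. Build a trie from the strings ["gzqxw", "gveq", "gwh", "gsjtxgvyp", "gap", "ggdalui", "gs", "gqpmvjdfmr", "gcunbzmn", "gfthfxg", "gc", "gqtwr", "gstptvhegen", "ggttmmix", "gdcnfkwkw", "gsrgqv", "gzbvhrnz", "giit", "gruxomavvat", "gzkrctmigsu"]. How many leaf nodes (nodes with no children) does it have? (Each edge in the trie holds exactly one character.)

18

Leaves are exactly the stored words that no other stored word extends.
Those words: "gap", "gcunbzmn", "gdcnfkwkw", "gfthfxg", "ggdalui", "ggttmmix", "giit", "gqpmvjdfmr", "gqtwr", "gruxomavvat", "gsjtxgvyp", "gsrgqv", "gstptvhegen", "gveq", "gwh", "gzbvhrnz", "gzkrctmigsu", "gzqxw"
Leaf count: 18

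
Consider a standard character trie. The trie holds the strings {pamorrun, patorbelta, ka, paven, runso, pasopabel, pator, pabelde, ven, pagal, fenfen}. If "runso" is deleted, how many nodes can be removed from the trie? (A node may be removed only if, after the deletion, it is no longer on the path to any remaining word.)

After clearing the end-marker at "runso", prune upward until reaching a node still needed by another word.
No other word shares any prefix with "runso", so all 5 of its nodes go.
Nodes removed: 5

5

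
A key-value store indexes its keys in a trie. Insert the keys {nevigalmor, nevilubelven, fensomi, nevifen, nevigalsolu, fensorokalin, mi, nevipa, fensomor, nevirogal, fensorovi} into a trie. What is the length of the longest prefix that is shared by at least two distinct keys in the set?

7

Look for the deepest trie node that still has at least two words in its subtree.
"fensorokalin" and "fensorovi" agree on "fensoro" (7 characters) before diverging; nothing deeper is shared.
Longest shared-prefix length: 7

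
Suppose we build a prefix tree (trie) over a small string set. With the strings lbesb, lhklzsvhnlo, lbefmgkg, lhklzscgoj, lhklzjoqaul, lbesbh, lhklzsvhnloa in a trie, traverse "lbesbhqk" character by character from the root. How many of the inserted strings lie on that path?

Traverse "lbesbhqk" character by character; count nodes along the way that are marked as word ends.
Prefixes of the query that are stored words: "lbesb", "lbesbh"
Count: 2

2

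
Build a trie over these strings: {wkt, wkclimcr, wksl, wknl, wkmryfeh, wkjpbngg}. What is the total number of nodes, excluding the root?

25

Trie structure (* marks end of a word):
(root)
└─ w
   └─ k
      ├─ c
      │  └─ l
      │     └─ i
      │        └─ m
      │           └─ c
      │              └─ r *
      ├─ j
      │  └─ p
      │     └─ b
      │        └─ n
      │           └─ g
      │              └─ g *
      ├─ m
      │  └─ r
      │     └─ y
      │        └─ f
      │           └─ e
      │              └─ h *
      ├─ n
      │  └─ l *
      ├─ s
      │  └─ l *
      └─ t *
Counting every labelled node above: 25.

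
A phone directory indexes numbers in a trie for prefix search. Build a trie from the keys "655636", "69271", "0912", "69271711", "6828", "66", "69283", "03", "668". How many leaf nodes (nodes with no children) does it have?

A leaf is a node with no children — equivalently, the end of a word that is not a proper prefix of any other stored word.
Those words: "03", "0912", "655636", "668", "6828", "69271711", "69283"
Leaf count: 7

7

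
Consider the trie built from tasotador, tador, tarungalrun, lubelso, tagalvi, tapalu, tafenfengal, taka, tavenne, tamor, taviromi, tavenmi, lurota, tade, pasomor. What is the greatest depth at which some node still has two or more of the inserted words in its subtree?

Equivalently: take the maximum, over all pairs, of their longest common prefix length.
e.g. "tavenmi" and "tavenne" share the prefix "taven" of length 5; no pair shares a longer one.
Longest shared-prefix length: 5

5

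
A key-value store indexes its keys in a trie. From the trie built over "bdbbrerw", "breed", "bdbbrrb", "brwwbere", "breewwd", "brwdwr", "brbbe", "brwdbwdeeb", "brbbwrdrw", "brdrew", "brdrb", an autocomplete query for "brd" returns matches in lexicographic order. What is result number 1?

brdrb

Filter for "brd…" and sort: "brdrb", "brdrew"
The 1st is brdrb.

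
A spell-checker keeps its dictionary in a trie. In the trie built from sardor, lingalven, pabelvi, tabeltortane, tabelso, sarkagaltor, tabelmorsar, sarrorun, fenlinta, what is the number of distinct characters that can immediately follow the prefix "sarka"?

Walk "sarka" from the root, arriving at one node.
Characters that immediately follow "sarka" among the stored strings: {g}.
That node has 1 child edge.

1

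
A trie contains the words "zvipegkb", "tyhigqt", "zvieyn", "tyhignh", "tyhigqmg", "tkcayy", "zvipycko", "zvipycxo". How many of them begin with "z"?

4

Traverse to the node for "z", then collect every word in that subtree.
Matches: "zvieyn", "zvipegkb", "zvipycko", "zvipycxo"
Count: 4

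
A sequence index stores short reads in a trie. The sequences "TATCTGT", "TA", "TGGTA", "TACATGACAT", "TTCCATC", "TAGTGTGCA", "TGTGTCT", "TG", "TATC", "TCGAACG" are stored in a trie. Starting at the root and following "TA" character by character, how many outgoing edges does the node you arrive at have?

3

The children of the "TA" node are the distinct next characters among strings starting with "TA".
Distinct next characters after "TA": C, G, T.
That node has 3 child edges.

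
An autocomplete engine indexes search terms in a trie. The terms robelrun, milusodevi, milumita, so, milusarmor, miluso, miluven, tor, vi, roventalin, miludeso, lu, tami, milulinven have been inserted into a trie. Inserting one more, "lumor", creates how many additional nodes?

3

The longest prefix of "lumor" already in the trie is "lu" (length 2).
So 5 − 2 = 3 new nodes.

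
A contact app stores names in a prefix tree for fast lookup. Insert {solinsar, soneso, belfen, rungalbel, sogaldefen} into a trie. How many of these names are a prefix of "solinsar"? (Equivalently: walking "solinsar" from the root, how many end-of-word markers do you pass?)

Walk "solinsar" from the root; an end-of-word marker is hit whenever a stored word is a prefix of "solinsar".
Prefixes of the query that are stored words: "solinsar"
Count: 1

1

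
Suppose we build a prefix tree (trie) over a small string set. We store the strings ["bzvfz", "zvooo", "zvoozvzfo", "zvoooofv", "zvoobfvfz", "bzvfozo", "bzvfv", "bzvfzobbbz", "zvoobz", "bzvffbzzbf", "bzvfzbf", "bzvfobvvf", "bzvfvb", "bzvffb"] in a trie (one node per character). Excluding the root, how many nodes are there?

Trace insertions, counting only characters that open a new branch:
  "bzvfz" → 5 new (b, z, v, f, z)
  "zvooo" → 5 new (z, v, o, o, o)
  "zvoozvzfo" → prefix "zvoo" already present; 5 new (z, v, z, f, o)
  "zvoooofv" → prefix "zvooo" already present; 3 new (o, f, v)
  "zvoobfvfz" → prefix "zvoo" already present; 5 new (b, f, v, f, z)
  "bzvfozo" → prefix "bzvf" already present; 3 new (o, z, o)
  "bzvfv" → prefix "bzvf" already present; 1 new (v)
  "bzvfzobbbz" → prefix "bzvfz" already present; 5 new (o, b, b, b, z)
  "zvoobz" → prefix "zvoob" already present; 1 new (z)
  "bzvffbzzbf" → prefix "bzvf" already present; 6 new (f, b, z, z, b, f)
  "bzvfzbf" → prefix "bzvfz" already present; 2 new (b, f)
  "bzvfobvvf" → prefix "bzvfo" already present; 4 new (b, v, v, f)
  "bzvfvb" → prefix "bzvfv" already present; 1 new (b)
  "bzvffb" → prefix "bzvffb" already present; 0 new (none)
Total nodes = 5 + 5 + 5 + 3 + 5 + 3 + 1 + 5 + 1 + 6 + 2 + 4 + 1 + 0 = 46

46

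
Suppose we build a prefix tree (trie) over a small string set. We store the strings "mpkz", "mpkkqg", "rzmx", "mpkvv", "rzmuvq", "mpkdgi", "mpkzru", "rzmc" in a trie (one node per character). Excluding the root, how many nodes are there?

For each word, the new-node count is its length minus the longest prefix already in the trie:
  "mpkz" → 4 new (m, p, k, z)
  "mpkkqg" → prefix "mpk" already present; 3 new (k, q, g)
  "rzmx" → 4 new (r, z, m, x)
  "mpkvv" → prefix "mpk" already present; 2 new (v, v)
  "rzmuvq" → prefix "rzm" already present; 3 new (u, v, q)
  "mpkdgi" → prefix "mpk" already present; 3 new (d, g, i)
  "mpkzru" → prefix "mpkz" already present; 2 new (r, u)
  "rzmc" → prefix "rzm" already present; 1 new (c)
Total nodes = 4 + 3 + 4 + 2 + 3 + 3 + 2 + 1 = 22

22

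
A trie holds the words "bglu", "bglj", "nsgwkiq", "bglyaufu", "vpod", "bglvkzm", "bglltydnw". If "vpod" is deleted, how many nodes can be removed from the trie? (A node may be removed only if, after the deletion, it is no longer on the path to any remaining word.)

Walk "vpod" from the leaf back toward the root, removing each node that no remaining word uses.
No other word shares any prefix with "vpod", so all 4 of its nodes go.
Nodes removed: 4

4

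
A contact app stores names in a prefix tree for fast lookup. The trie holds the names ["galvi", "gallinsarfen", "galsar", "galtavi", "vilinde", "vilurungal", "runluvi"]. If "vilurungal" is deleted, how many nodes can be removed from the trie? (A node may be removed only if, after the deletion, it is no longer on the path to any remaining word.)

7

After clearing the end-marker at "vilurungal", prune upward until reaching a node still needed by another word.
The suffix "urungal" (7 nodes) is used only by "vilurungal"; the node for "vil" still has the child "i", so pruning stops there.
Nodes removed: 7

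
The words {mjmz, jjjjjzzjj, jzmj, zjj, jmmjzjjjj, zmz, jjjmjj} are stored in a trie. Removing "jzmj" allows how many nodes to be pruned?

3

After clearing the end-marker at "jzmj", prune upward until reaching a node still needed by another word.
The suffix "zmj" (3 nodes) is used only by "jzmj"; the node for "j" still has the child "j", so pruning stops there.
Nodes removed: 3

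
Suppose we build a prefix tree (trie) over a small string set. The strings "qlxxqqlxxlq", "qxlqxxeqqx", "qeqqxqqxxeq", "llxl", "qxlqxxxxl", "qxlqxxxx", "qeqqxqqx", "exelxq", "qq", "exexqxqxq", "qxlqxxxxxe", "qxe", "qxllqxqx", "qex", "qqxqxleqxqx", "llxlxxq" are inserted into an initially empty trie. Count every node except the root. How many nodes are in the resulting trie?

71

Trace insertions, counting only characters that open a new branch:
  "qlxxqqlxxlq" → 11 new (q, l, x, x, q, q, l, x, x, l, q)
  "qxlqxxeqqx" → prefix "q" already present; 9 new (x, l, q, x, x, e, q, q, x)
  "qeqqxqqxxeq" → prefix "q" already present; 10 new (e, q, q, x, q, q, x, x, e, q)
  "llxl" → 4 new (l, l, x, l)
  "qxlqxxxxl" → prefix "qxlqxx" already present; 3 new (x, x, l)
  "qxlqxxxx" → prefix "qxlqxxxx" already present; 0 new (none)
  "qeqqxqqx" → prefix "qeqqxqqx" already present; 0 new (none)
  "exelxq" → 6 new (e, x, e, l, x, q)
  "qq" → prefix "q" already present; 1 new (q)
  "exexqxqxq" → prefix "exe" already present; 6 new (x, q, x, q, x, q)
  "qxlqxxxxxe" → prefix "qxlqxxxx" already present; 2 new (x, e)
  "qxe" → prefix "qx" already present; 1 new (e)
  "qxllqxqx" → prefix "qxl" already present; 5 new (l, q, x, q, x)
  "qex" → prefix "qe" already present; 1 new (x)
  "qqxqxleqxqx" → prefix "qq" already present; 9 new (x, q, x, l, e, q, x, q, x)
  "llxlxxq" → prefix "llxl" already present; 3 new (x, x, q)
Total nodes = 11 + 9 + 10 + 4 + 3 + 0 + 0 + 6 + 1 + 6 + 2 + 1 + 5 + 1 + 9 + 3 = 71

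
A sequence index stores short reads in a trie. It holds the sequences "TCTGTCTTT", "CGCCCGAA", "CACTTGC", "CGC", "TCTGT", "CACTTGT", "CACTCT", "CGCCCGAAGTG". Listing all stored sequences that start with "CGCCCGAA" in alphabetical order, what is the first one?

CGCCCGAA

Words with prefix "CGCCCGAA", in lexicographic order: "CGCCCGAA", "CGCCCGAAGTG"
Position 1: CGCCCGAA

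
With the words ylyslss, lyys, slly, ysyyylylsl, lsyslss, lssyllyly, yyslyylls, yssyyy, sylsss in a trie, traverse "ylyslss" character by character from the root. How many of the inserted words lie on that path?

Walk "ylyslss" from the root; an end-of-word marker is hit whenever a stored word is a prefix of "ylyslss".
Prefixes of the query that are stored words: "ylyslss"
Count: 1

1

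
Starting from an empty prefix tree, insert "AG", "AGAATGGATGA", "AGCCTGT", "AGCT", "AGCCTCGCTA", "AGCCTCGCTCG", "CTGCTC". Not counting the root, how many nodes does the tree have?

30

Insert word by word; a character creates a node only if that edge doesn't already exist:
  "AG" → 2 new (A, G)
  "AGAATGGATGA" → prefix "AG" already present; 9 new (A, A, T, G, G, A, T, G, A)
  "AGCCTGT" → prefix "AG" already present; 5 new (C, C, T, G, T)
  "AGCT" → prefix "AGC" already present; 1 new (T)
  "AGCCTCGCTA" → prefix "AGCCT" already present; 5 new (C, G, C, T, A)
  "AGCCTCGCTCG" → prefix "AGCCTCGCT" already present; 2 new (C, G)
  "CTGCTC" → 6 new (C, T, G, C, T, C)
Total nodes = 2 + 9 + 5 + 1 + 5 + 2 + 6 = 30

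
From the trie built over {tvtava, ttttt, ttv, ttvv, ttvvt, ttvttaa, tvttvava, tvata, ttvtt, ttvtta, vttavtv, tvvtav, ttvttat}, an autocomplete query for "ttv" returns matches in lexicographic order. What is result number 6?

ttvv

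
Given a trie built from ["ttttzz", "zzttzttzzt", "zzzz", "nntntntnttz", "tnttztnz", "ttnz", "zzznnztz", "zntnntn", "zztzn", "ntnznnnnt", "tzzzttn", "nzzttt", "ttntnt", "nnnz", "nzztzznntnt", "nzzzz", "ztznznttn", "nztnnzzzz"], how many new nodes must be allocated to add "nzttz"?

2

"nzt" is already a path in the trie; the remaining "tz" must be added.
So 5 − 3 = 2 new nodes.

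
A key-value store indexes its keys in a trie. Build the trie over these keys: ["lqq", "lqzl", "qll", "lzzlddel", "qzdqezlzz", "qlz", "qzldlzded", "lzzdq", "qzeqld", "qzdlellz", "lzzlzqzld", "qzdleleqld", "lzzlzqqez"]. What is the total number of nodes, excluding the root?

54

Count nodes per top-level branch (shared prefixes stored once):
  'l'-branch (lqq, lqzl, lzzdq, lzzlddel, lzzlzqqez, lzzlzqzld): 22 nodes
  'q'-branch (qll, qlz, qzdleleqld, qzdlellz, qzdqezlzz, qzeqld, qzldlzded): 32 nodes
Sum: 54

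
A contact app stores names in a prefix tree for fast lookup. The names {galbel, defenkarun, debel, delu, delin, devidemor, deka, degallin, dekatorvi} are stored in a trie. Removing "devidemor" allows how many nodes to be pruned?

7

After clearing the end-marker at "devidemor", prune upward until reaching a node still needed by another word.
The suffix "videmor" (7 nodes) is used only by "devidemor"; the node for "de" still has the child "f", so pruning stops there.
Nodes removed: 7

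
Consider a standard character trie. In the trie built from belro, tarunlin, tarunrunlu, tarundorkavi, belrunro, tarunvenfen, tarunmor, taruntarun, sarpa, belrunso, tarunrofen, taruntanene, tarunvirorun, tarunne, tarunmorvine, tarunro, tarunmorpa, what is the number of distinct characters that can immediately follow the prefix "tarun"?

Walk "tarun" from the root, arriving at one node.
Characters that immediately follow "tarun" among the stored strings: {d, l, m, n, r, t, v}.
That node has 7 child edges.

7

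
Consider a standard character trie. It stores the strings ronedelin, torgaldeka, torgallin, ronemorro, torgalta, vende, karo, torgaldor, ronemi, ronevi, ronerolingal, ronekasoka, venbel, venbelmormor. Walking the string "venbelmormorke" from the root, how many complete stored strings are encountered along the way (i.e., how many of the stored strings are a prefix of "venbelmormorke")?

Traverse "venbelmormorke" character by character; count nodes along the way that are marked as word ends.
Prefixes of the query that are stored words: "venbel", "venbelmormor"
Count: 2

2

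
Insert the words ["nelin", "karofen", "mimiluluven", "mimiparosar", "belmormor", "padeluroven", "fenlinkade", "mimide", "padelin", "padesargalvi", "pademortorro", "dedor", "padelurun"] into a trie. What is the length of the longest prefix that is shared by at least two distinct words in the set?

7

Look for the deepest trie node that still has at least two words in its subtree.
e.g. "padeluroven" and "padelurun" share the prefix "padelur" of length 7; no pair shares a longer one.
Longest shared-prefix length: 7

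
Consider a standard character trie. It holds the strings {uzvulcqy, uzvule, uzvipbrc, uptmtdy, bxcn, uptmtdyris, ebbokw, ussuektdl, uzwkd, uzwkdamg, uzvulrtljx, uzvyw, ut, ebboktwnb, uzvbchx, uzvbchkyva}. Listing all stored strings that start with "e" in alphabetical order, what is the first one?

Filter for "e…" and sort: "ebboktwnb", "ebbokw"
Position 1: ebboktwnb

ebboktwnb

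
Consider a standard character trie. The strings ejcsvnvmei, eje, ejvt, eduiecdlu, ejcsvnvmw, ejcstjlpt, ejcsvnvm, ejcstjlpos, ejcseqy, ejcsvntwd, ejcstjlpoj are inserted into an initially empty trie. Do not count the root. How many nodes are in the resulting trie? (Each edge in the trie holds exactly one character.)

Trie structure (* marks end of a word):
(root)
└─ e
   ├─ d
   │  └─ u
   │     └─ i
   │        └─ e
   │           └─ c
   │              └─ d
   │                 └─ l
   │                    └─ u *
   └─ j
      ├─ c
      │  └─ s
      │     ├─ e
      │     │  └─ q
      │     │     └─ y *
      │     ├─ t
      │     │  └─ j
      │     │     └─ l
      │     │        └─ p
      │     │           ├─ o
      │     │           │  ├─ j *
      │     │           │  └─ s *
      │     │           └─ t *
      │     └─ v
      │        └─ n
      │           ├─ t
      │           │  └─ w
      │           │     └─ d *
      │           └─ v
      │              └─ m *
      │                 ├─ e
      │                 │  └─ i *
      │                 └─ w *
      ├─ e *
      └─ v
         └─ t *
Counting every labelled node above: 36.

36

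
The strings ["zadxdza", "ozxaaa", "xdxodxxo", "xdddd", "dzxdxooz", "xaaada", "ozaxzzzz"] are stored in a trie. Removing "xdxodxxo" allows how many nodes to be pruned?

After clearing the end-marker at "xdxodxxo", prune upward until reaching a node still needed by another word.
The suffix "xodxxo" (6 nodes) is used only by "xdxodxxo"; the node for "xd" still has the child "d", so pruning stops there.
Nodes removed: 6

6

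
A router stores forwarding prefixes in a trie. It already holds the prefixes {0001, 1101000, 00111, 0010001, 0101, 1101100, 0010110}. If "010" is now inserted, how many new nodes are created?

0

"010" is already a full path in the trie; only an end-marker is added.
No new nodes are needed: 0.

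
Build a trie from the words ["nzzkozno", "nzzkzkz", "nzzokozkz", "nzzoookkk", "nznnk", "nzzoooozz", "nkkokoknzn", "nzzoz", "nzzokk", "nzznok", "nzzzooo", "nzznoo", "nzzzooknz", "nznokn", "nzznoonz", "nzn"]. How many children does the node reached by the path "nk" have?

The children of the "nk" node are the distinct next characters among strings starting with "nk".
Distinct next characters after "nk": k.
That node has 1 child edge.

1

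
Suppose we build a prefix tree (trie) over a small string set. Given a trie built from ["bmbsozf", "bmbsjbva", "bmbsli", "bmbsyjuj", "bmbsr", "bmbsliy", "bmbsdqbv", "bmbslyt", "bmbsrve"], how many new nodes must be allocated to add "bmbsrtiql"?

"bmbsr" is already a path in the trie; the remaining "tiql" must be added.
New nodes needed: |"bmbsrtiql"| − 5 = 9 − 5 = 4.

4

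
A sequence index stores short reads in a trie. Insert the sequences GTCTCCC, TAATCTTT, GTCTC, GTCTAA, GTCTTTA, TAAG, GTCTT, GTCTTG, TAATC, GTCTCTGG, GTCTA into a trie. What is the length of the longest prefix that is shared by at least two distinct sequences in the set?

5

Equivalently: take the maximum, over all pairs, of their longest common prefix length.
"GTCTA" and "GTCTAA" agree on "GTCTA" (5 characters) before diverging; nothing deeper is shared.
Longest shared-prefix length: 5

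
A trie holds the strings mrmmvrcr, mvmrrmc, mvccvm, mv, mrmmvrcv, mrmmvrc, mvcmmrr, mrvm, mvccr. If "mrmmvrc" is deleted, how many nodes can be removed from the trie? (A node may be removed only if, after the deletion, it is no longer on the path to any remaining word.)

A node on "mrmmvrc"'s path can go only if nothing else ends at it or branches off below it.
Every node on "mrmmvrc" is still needed (e.g. by "mrmmvrcr"), so nothing is freed.
Nodes removed: 0

0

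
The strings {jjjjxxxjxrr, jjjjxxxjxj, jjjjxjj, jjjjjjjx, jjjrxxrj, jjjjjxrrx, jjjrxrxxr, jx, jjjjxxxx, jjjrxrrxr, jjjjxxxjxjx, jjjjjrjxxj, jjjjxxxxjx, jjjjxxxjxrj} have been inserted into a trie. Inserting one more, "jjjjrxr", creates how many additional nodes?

The longest prefix of "jjjjrxr" already in the trie is "jjjj" (length 4).
So 7 − 4 = 3 new nodes.

3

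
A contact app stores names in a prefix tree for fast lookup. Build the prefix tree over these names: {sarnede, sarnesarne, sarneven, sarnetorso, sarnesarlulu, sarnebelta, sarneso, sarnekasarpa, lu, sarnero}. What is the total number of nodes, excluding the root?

For each word, the new-node count is its length minus the longest prefix already in the trie:
  "sarnede" → 7 new (s, a, r, n, e, d, e)
  "sarnesarne" → prefix "sarne" already present; 5 new (s, a, r, n, e)
  "sarneven" → prefix "sarne" already present; 3 new (v, e, n)
  "sarnetorso" → prefix "sarne" already present; 5 new (t, o, r, s, o)
  "sarnesarlulu" → prefix "sarnesar" already present; 4 new (l, u, l, u)
  "sarnebelta" → prefix "sarne" already present; 5 new (b, e, l, t, a)
  "sarneso" → prefix "sarnes" already present; 1 new (o)
  "sarnekasarpa" → prefix "sarne" already present; 7 new (k, a, s, a, r, p, a)
  "lu" → 2 new (l, u)
  "sarnero" → prefix "sarne" already present; 2 new (r, o)
Total nodes = 7 + 5 + 3 + 5 + 4 + 5 + 1 + 7 + 2 + 2 = 41

41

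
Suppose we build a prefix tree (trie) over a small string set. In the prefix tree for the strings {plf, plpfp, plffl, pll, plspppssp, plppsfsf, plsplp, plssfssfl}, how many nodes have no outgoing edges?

7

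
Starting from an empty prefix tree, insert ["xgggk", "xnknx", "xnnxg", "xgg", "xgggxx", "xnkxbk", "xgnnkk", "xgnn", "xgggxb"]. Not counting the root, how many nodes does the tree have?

Count nodes per top-level branch (shared prefixes stored once):
  'x'-branch (xgg, xgggk, xgggxb, xgggxx, xgnn, xgnnkk, xnknx, xnkxbk, xnnxg): 22 nodes
Sum: 22

22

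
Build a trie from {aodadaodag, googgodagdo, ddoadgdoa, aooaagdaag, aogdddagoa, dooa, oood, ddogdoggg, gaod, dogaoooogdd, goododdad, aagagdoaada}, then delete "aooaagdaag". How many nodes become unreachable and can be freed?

Walk "aooaagdaag" from the leaf back toward the root, removing each node that no remaining word uses.
The suffix "oaagdaag" (8 nodes) is used only by "aooaagdaag"; the node for "ao" still has the child "d", so pruning stops there.
Nodes removed: 8

8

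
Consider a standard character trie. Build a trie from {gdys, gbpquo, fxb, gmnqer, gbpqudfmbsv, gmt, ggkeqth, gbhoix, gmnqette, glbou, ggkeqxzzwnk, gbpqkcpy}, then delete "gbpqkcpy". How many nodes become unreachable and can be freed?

Walk "gbpqkcpy" from the leaf back toward the root, removing each node that no remaining word uses.
The suffix "kcpy" (4 nodes) is used only by "gbpqkcpy"; the node for "gbpq" still has the child "u", so pruning stops there.
Nodes removed: 4

4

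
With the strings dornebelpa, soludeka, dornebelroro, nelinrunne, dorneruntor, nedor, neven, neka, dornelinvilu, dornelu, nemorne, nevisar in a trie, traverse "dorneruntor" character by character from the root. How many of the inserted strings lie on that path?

Traverse "dorneruntor" character by character; count nodes along the way that are marked as word ends.
Prefixes of the query that are stored words: "dorneruntor"
Count: 1

1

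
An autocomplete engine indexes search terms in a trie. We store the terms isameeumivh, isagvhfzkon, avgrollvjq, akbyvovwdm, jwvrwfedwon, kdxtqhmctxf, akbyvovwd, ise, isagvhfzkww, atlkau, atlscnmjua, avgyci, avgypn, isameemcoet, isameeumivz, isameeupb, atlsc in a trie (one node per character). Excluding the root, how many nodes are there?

Insert word by word; a character creates a node only if that edge doesn't already exist:
  "isameeumivh" → 11 new (i, s, a, m, e, e, u, m, i, v, h)
  "isagvhfzkon" → prefix "isa" already present; 8 new (g, v, h, f, z, k, o, n)
  "avgrollvjq" → 10 new (a, v, g, r, o, l, l, v, j, q)
  "akbyvovwdm" → prefix "a" already present; 9 new (k, b, y, v, o, v, w, d, m)
  "jwvrwfedwon" → 11 new (j, w, v, r, w, f, e, d, w, o, n)
  "kdxtqhmctxf" → 11 new (k, d, x, t, q, h, m, c, t, x, f)
  "akbyvovwd" → prefix "akbyvovwd" already present; 0 new (none)
  "ise" → prefix "is" already present; 1 new (e)
  "isagvhfzkww" → prefix "isagvhfzk" already present; 2 new (w, w)
  "atlkau" → prefix "a" already present; 5 new (t, l, k, a, u)
  "atlscnmjua" → prefix "atl" already present; 7 new (s, c, n, m, j, u, a)
  "avgyci" → prefix "avg" already present; 3 new (y, c, i)
  "avgypn" → prefix "avgy" already present; 2 new (p, n)
  "isameemcoet" → prefix "isamee" already present; 5 new (m, c, o, e, t)
  "isameeumivz" → prefix "isameeumiv" already present; 1 new (z)
  "isameeupb" → prefix "isameeu" already present; 2 new (p, b)
  "atlsc" → prefix "atlsc" already present; 0 new (none)
Total nodes = 11 + 8 + 10 + 9 + 11 + 11 + 0 + 1 + 2 + 5 + 7 + 3 + 2 + 5 + 1 + 2 + 0 = 88

88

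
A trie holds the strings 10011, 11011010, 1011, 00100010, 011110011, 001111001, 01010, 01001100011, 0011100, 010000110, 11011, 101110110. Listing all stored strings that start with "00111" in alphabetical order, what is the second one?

DFS of the "00111" subtree visits, in order: "0011100", "001111001"
Position 2: 001111001

001111001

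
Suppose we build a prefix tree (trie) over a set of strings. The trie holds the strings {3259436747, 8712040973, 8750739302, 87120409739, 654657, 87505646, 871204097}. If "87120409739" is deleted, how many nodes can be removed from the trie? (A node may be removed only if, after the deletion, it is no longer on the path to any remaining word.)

1

After clearing the end-marker at "87120409739", prune upward until reaching a node still needed by another word.
The suffix "9" (1 node) is used only by "87120409739"; "8712040973" is itself a stored word, so pruning stops there.
Nodes removed: 1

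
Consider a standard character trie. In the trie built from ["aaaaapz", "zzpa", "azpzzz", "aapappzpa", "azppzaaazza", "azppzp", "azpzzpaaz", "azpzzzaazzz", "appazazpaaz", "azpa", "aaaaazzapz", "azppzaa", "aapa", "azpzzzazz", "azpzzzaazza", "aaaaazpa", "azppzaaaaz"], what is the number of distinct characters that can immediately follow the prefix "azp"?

Walk "azp" from the root, arriving at one node.
Characters that immediately follow "azp" among the stored strings: {a, p, z}.
That node has 3 child edges.

3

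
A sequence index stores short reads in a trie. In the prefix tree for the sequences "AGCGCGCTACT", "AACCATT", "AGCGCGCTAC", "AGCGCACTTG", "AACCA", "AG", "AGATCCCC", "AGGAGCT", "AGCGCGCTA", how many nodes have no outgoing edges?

5

A leaf is a node with no children — equivalently, the end of a word that is not a proper prefix of any other stored word.
Those words: "AACCATT", "AGATCCCC", "AGCGCACTTG", "AGCGCGCTACT", "AGGAGCT"
Leaf count: 5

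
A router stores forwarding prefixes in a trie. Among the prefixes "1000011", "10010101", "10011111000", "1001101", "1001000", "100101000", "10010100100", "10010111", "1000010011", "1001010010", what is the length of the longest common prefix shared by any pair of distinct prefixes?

Look for the deepest trie node that still has at least two words in its subtree.
"1001010010" and "10010100100" agree on "1001010010" (10 characters) before diverging; nothing deeper is shared.
Longest shared-prefix length: 10

10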